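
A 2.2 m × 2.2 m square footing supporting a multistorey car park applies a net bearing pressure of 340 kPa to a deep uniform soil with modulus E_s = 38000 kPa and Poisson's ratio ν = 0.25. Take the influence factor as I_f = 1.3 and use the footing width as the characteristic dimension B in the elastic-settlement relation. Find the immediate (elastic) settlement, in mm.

Immediate (elastic) settlement: S_e = q·B·(1−ν²)/E_s · I_f.
S_e = 340 × 2.2 × (1 − 0.25²) / 38000 × 1.3
    = 340 × 2.2 × 0.9375 / 38000 × 1.3
    = 0.02399 m = 23.99 mm

S_e ≈ 24 mm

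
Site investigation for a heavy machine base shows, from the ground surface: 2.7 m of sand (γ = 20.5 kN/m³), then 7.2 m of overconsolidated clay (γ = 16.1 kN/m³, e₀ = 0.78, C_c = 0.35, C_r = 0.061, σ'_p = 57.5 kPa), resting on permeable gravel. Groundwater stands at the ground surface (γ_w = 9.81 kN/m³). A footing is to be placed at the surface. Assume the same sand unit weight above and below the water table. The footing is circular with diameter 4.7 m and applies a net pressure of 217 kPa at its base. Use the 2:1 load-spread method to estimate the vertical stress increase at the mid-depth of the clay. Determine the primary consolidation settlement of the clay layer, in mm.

Mid-depth of clay below the ground surface: z = 2.7 + 7.2/2 = 6.3 m.
Total vertical stress at mid-clay: σ_v = 20.5×2.7 + 16.1×3.6 = 113.31 kPa.
Pore pressure: u = 9.81×(6.3 − 0) = 61.803 kPa.
Initial effective stress: σ'_0 = σ_v − u = 113.31 − 61.803 = 51.507 kPa.
Stress increase at mid-clay by the 2:1 spreading method:
Δσ ≈ qD²/(D+z)² = 217×4.7²/(4.7+6.3)² = 39.616 kPa
Final effective stress: σ'_f = 51.507 + 39.616 = 91.123 kPa.
σ'_f = 91.123 > σ'_p = 57.5 kPa, so the stress path crosses the preconsolidation pressure — recompression up to σ'_p, then virgin compression beyond:
S_c = H/(1+e₀)·[C_r·log₁₀(σ'_p/σ'_0) + C_c·log₁₀(σ'_f/σ'_p)]
    = 7.2/1.78 × [0.061×log₁₀(57.5/51.507) + 0.35×log₁₀(91.123/57.5)]
    = 4.0449 × [0.0029159 + 0.069986] = 0.2949 m

S_c ≈ 295 mm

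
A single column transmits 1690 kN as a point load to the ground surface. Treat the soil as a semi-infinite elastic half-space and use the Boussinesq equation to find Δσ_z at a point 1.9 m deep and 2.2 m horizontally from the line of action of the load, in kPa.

Δσ_z ≈ 26.7 kPa

Boussinesq vertical stress below a point load on an elastic half-space:
Δσ_z = 3P/(2πz²) · [1 + (r/z)²]^(−5/2)
r/z = 2.2/1.9 = 1.1579; [1+(r/z)²]^(−5/2) = 0.1193.
Δσ_z = 3×1690/(2π×1.9²) × 0.1193 = 223.52 × 0.1193 = 26.67 kPa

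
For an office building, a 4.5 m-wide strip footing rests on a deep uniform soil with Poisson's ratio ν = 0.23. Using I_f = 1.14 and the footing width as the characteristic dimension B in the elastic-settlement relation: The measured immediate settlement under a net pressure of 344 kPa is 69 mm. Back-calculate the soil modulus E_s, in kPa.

S_e = q·B·(1−ν²)/E_s · I_f  ⇒  E_s = q·B·(1−ν²)·I_f / S_e.
E_s = 344 × 4.5 × 0.9471 × 1.14 / 0.069 = 24220 kPa

E_s ≈ 24200 kPa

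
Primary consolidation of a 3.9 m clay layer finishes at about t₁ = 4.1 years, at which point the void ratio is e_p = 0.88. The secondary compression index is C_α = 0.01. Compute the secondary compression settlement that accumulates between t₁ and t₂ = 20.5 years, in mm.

Secondary compression: S_s = C_α·H/(1+e_p)·log₁₀(t₂/t₁)
S_s = 0.01×3.9/(1+0.88)×log₁₀(20.5/4.1)
    = 0.02074 × 0.699 = 0.0145 m

S_s ≈ 14.5 mm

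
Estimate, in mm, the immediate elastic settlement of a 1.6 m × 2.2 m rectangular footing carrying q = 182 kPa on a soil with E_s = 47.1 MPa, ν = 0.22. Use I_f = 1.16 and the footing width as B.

Immediate (elastic) settlement: S_e = q·B·(1−ν²)/E_s · I_f.
E_s = 47.1 MPa = 47100 kPa.
S_e = 182 × 1.6 × (1 − 0.22²) / 47100 × 1.16
    = 182 × 1.6 × 0.9516 / 47100 × 1.16
    = 0.006825 m = 6.825 mm

S_e ≈ 6.82 mm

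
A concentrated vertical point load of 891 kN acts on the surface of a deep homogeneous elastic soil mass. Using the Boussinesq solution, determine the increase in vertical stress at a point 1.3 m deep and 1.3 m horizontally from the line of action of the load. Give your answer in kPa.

Δσ_z ≈ 44.5 kPa

Boussinesq vertical stress below a point load on an elastic half-space:
Δσ_z = 3P/(2πz²) · [1 + (r/z)²]^(−5/2)
r/z = 1.3/1.3 = 1; [1+(r/z)²]^(−5/2) = 0.17678.
Δσ_z = 3×891/(2π×1.3²) × 0.17678 = 251.73 × 0.17678 = 44.5 kPa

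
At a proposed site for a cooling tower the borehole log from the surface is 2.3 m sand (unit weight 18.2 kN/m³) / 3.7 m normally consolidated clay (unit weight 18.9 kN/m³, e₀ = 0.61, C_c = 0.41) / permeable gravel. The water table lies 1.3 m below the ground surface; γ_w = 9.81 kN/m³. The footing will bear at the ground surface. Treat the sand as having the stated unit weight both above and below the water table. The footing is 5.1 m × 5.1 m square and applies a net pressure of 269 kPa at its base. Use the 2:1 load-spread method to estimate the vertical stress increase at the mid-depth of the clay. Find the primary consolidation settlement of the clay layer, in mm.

Mid-depth of clay below the ground surface: z = 2.3 + 3.7/2 = 4.15 m.
Total vertical stress at mid-clay: σ_v = 18.2×2.3 + 18.9×1.85 = 76.825 kPa.
Pore pressure: u = 9.81×(4.15 − 1.3) = 27.959 kPa.
Initial effective stress: σ'_0 = σ_v − u = 76.825 − 27.959 = 48.866 kPa.
Stress increase at mid-clay by the 2:1 spreading method:
Δσ = qBL/((B+z)(L+z)) = 269×5.1×5.1/((5.1+4.15)(5.1+4.15)) = 81.773 kPa
Final effective stress: σ'_f = σ'_0 + Δσ = 48.866 + 81.773 = 130.64 kPa.
Normally consolidated clay, so the full stress increment lies on the virgin compression line:
S_c = C_c·H/(1+e₀)·log₁₀(σ'_f/σ'_0) = 0.41×3.7/(1+0.61)×log₁₀(130.64/48.866)
    = 0.94224 × 0.42707 = 0.4024 m

S_c ≈ 402 mm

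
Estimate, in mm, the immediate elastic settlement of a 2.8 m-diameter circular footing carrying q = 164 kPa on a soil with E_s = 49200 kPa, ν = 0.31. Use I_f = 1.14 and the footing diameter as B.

Immediate (elastic) settlement: S_e = q·B·(1−ν²)/E_s · I_f.
S_e = 164 × 2.8 × (1 − 0.31²) / 49200 × 1.14
    = 164 × 2.8 × 0.9039 / 49200 × 1.14
    = 0.009617 m = 9.617 mm

S_e ≈ 9.62 mm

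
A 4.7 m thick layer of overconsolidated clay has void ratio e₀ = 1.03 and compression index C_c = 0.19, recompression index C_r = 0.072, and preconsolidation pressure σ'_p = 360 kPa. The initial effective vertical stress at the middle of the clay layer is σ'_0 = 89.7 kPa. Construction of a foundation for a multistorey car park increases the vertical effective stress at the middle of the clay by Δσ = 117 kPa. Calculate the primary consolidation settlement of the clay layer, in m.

S_c ≈ 0.0604 m

Final effective stress: σ'_f = 89.7 + 117 = 206.7 kPa.
σ'_f = 206.7 ≤ σ'_p = 360 kPa, so the clay remains overconsolidated and only the recompression index applies:
S_c = C_r·H/(1+e₀)·log₁₀(σ'_f/σ'_0) = 0.072×4.7/2.03×log₁₀(206.7/89.7)
    = 0.1667 × 0.36255 = 0.06044 m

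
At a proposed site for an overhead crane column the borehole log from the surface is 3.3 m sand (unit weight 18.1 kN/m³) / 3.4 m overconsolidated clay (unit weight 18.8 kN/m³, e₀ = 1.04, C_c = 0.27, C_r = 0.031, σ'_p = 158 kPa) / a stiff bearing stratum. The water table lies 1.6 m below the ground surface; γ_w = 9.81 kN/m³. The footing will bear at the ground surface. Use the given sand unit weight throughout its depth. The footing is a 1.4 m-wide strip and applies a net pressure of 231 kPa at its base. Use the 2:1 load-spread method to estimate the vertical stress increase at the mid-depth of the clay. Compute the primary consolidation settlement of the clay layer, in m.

S_c ≈ 0.014 m

Mid-depth of clay below the ground surface: z = 3.3 + 3.4/2 = 5 m.
Total vertical stress at mid-clay: σ_v = 18.1×3.3 + 18.8×1.7 = 91.69 kPa.
Pore pressure: u = 9.81×(5 − 1.6) = 33.354 kPa.
Initial effective stress: σ'_0 = σ_v − u = 91.69 − 33.354 = 58.336 kPa.
Stress increase at mid-clay by the 2:1 spreading method:
Δσ = qB/(B+z) = 231×1.4/(1.4+5) = 50.531 kPa
Final effective stress: σ'_f = 58.336 + 50.531 = 108.87 kPa.
σ'_f = 108.87 ≤ σ'_p = 158 kPa, so the clay remains overconsolidated and only the recompression index applies:
S_c = C_r·H/(1+e₀)·log₁₀(σ'_f/σ'_0) = 0.031×3.4/2.04×log₁₀(108.87/58.336)
    = 0.051668 × 0.27097 = 0.014 m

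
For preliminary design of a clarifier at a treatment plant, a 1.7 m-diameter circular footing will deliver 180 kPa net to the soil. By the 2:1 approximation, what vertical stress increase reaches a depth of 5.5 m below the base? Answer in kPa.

Δσ_z ≈ 10 kPa

By the 2:1 method the load spreads at 1 horizontal : 2 vertical, so at depth z the loaded area has grown by z in each plan dimension:
Δσ ≈ qD²/(D+z)² = 180×1.7²/(1.7+5.5)² = 10.035 kPa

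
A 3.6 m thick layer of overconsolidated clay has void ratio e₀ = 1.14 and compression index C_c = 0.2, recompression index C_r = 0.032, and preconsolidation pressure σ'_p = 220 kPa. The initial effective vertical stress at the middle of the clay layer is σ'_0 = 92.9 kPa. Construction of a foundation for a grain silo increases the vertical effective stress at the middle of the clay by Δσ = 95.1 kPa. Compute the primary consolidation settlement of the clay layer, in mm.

S_c ≈ 16.5 mm

Final effective stress: σ'_f = 92.9 + 95.1 = 188 kPa.
σ'_f = 188 ≤ σ'_p = 220 kPa, so the clay remains overconsolidated and only the recompression index applies:
S_c = C_r·H/(1+e₀)·log₁₀(σ'_f/σ'_0) = 0.032×3.6/2.14×log₁₀(188/92.9)
    = 0.05383 × 0.30614 = 0.01648 m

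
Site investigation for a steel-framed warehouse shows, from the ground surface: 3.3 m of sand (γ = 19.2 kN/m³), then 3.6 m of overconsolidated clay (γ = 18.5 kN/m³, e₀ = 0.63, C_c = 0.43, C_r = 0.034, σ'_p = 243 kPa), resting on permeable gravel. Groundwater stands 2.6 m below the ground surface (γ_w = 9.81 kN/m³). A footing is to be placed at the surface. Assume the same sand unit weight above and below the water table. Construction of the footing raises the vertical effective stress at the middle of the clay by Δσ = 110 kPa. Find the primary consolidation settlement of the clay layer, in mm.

S_c ≈ 30.2 mm

Mid-depth of clay below the ground surface: z = 3.3 + 3.6/2 = 5.1 m.
Total vertical stress at mid-clay: σ_v = 19.2×3.3 + 18.5×1.8 = 96.66 kPa.
Pore pressure: u = 9.81×(5.1 − 2.6) = 24.525 kPa.
Initial effective stress: σ'_0 = σ_v − u = 96.66 − 24.525 = 72.135 kPa.
Final effective stress: σ'_f = 72.135 + 110 = 182.13 kPa.
σ'_f = 182.13 ≤ σ'_p = 243 kPa, so the clay remains overconsolidated and only the recompression index applies:
S_c = C_r·H/(1+e₀)·log₁₀(σ'_f/σ'_0) = 0.034×3.6/1.63×log₁₀(182.13/72.135)
    = 0.075092 × 0.40224 = 0.03021 m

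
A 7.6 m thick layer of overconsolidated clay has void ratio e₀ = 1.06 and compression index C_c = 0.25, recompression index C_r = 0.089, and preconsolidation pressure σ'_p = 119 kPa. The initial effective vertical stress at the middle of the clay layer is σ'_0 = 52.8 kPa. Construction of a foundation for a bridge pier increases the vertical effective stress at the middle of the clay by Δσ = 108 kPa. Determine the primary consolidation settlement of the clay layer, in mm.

S_c ≈ 236 mm

Final effective stress: σ'_f = 52.8 + 108 = 160.8 kPa.
σ'_f = 160.8 > σ'_p = 119 kPa, so the stress path crosses the preconsolidation pressure — recompression up to σ'_p, then virgin compression beyond:
S_c = H/(1+e₀)·[C_r·log₁₀(σ'_p/σ'_0) + C_c·log₁₀(σ'_f/σ'_p)]
    = 7.6/2.06 × [0.089×log₁₀(119/52.8) + 0.25×log₁₀(160.8/119)]
    = 3.6893 × [0.031409 + 0.032685] = 0.2365 m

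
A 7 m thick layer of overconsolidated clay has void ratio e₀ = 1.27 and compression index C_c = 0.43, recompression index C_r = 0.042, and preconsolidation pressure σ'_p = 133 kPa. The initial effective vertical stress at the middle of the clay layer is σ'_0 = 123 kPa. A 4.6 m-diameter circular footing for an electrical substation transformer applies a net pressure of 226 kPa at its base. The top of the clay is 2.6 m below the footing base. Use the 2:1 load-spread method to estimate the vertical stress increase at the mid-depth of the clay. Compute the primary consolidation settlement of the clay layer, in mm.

Mid-depth of clay below the footing base: z = 2.6 + 7/2 = 6.1 m.
Stress increase at mid-clay by the 2:1 spreading method:
Δσ ≈ qD²/(D+z)² = 226×4.6²/(4.6+6.1)² = 41.769 kPa
Final effective stress: σ'_f = 123 + 41.769 = 164.77 kPa.
σ'_f = 164.77 > σ'_p = 133 kPa, so the stress path crosses the preconsolidation pressure — recompression up to σ'_p, then virgin compression beyond:
S_c = H/(1+e₀)·[C_r·log₁₀(σ'_p/σ'_0) + C_c·log₁₀(σ'_f/σ'_p)]
    = 7/2.27 × [0.042×log₁₀(133/123) + 0.43×log₁₀(164.77/133)]
    = 3.0837 × [0.0014258 + 0.040001] = 0.1277 m

S_c ≈ 128 mm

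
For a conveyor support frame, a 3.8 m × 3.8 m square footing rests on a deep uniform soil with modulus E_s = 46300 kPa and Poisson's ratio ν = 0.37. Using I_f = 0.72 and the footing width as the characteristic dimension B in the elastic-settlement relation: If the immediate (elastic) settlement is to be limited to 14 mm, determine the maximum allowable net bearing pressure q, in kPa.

S_e = q·B·(1−ν²)/E_s · I_f  ⇒  q = S_e·E_s / (B·(1−ν²)·I_f).
q = 0.014 × 46300 / (3.8 × 0.8631 × 0.72) = 274.5 kPa

q ≈ 274 kPa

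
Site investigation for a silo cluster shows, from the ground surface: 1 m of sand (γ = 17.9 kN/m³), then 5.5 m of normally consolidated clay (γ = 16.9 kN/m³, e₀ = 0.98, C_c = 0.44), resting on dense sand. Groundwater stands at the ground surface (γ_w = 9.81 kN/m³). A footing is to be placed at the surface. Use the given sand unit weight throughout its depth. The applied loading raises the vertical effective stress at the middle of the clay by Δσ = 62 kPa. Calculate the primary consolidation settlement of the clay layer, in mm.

Mid-depth of clay below the ground surface: z = 1 + 5.5/2 = 3.75 m.
Total vertical stress at mid-clay: σ_v = 17.9×1 + 16.9×2.75 = 64.375 kPa.
Pore pressure: u = 9.81×(3.75 − 0) = 36.788 kPa.
Initial effective stress: σ'_0 = σ_v − u = 64.375 − 36.788 = 27.587 kPa.
Final effective stress: σ'_f = σ'_0 + Δσ = 27.587 + 62 = 89.587 kPa.
Normally consolidated clay, so the full stress increment lies on the virgin compression line:
S_c = C_c·H/(1+e₀)·log₁₀(σ'_f/σ'_0) = 0.44×5.5/(1+0.98)×log₁₀(89.587/27.587)
    = 1.2222 × 0.51154 = 0.6252 m

S_c ≈ 625 mm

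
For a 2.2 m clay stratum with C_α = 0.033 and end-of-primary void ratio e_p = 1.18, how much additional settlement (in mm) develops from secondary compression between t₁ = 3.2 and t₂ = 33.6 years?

Secondary compression: S_s = C_α·H/(1+e_p)·log₁₀(t₂/t₁)
S_s = 0.033×2.2/(1+1.18)×log₁₀(33.6/3.2)
    = 0.0333 × 1.021 = 0.03401 m

S_s ≈ 34 mm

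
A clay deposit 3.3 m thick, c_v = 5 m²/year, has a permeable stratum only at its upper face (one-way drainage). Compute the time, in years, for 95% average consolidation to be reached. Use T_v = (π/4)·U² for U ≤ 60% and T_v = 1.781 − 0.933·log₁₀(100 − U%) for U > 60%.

t ≈ 2.46 years

Drainage path length: H_d = H = 3.3 m (single drainage).
U > 60%: T_v = 1.781 − 0.933·log₁₀(100 − 95) = 1.1289.
t = T_v·H_d²/c_v = 1.1289×3.3²/5 = 2.459 years.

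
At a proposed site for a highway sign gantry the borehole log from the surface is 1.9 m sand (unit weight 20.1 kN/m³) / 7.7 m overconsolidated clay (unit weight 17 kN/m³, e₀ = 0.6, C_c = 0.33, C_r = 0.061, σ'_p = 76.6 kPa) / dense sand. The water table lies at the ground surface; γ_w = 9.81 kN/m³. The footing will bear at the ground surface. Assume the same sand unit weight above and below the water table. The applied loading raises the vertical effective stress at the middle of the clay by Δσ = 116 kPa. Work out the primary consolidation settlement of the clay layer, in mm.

Mid-depth of clay below the ground surface: z = 1.9 + 7.7/2 = 5.75 m.
Total vertical stress at mid-clay: σ_v = 20.1×1.9 + 17×3.85 = 103.64 kPa.
Pore pressure: u = 9.81×(5.75 − 0) = 56.408 kPa.
Initial effective stress: σ'_0 = σ_v − u = 103.64 − 56.408 = 47.232 kPa.
Final effective stress: σ'_f = 47.232 + 116 = 163.23 kPa.
σ'_f = 163.23 > σ'_p = 76.6 kPa, so the stress path crosses the preconsolidation pressure — recompression up to σ'_p, then virgin compression beyond:
S_c = H/(1+e₀)·[C_r·log₁₀(σ'_p/σ'_0) + C_c·log₁₀(σ'_f/σ'_p)]
    = 7.7/1.6 × [0.061×log₁₀(76.6/47.232) + 0.33×log₁₀(163.23/76.6)]
    = 4.8125 × [0.01281 + 0.10843] = 0.5835 m

S_c ≈ 583 mm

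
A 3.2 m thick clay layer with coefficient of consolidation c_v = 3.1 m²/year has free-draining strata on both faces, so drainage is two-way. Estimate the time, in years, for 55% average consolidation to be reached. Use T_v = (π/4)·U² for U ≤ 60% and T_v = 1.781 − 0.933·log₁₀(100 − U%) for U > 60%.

t ≈ 0.196 years

Drainage path length: H_d = H/2 = 1.6 m (double drainage).
U ≤ 60%: T_v = (π/4)·U² = (π/4)×0.55² = 0.23758.
t = T_v·H_d²/c_v = 0.23758×1.6²/3.1 = 0.1962 years.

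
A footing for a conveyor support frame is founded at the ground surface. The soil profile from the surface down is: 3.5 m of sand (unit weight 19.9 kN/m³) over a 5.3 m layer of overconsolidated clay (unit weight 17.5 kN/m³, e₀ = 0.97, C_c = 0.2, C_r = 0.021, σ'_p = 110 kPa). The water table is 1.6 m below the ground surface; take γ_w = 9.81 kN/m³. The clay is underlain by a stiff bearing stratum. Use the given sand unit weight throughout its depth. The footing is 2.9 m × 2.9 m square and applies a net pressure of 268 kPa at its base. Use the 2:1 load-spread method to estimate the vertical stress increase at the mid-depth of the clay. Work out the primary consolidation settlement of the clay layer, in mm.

Mid-depth of clay below the ground surface: z = 3.5 + 5.3/2 = 6.15 m.
Total vertical stress at mid-clay: σ_v = 19.9×3.5 + 17.5×2.65 = 116.02 kPa.
Pore pressure: u = 9.81×(6.15 − 1.6) = 44.636 kPa.
Initial effective stress: σ'_0 = σ_v − u = 116.02 − 44.636 = 71.384 kPa.
Stress increase at mid-clay by the 2:1 spreading method:
Δσ = qBL/((B+z)(L+z)) = 268×2.9×2.9/((2.9+6.15)(2.9+6.15)) = 27.519 kPa
Final effective stress: σ'_f = 71.384 + 27.519 = 98.903 kPa.
σ'_f = 98.903 ≤ σ'_p = 110 kPa, so the clay remains overconsolidated and only the recompression index applies:
S_c = C_r·H/(1+e₀)·log₁₀(σ'_f/σ'_0) = 0.021×5.3/1.97×log₁₀(98.903/71.384)
    = 0.056498 × 0.14161 = 0.008001 m

S_c ≈ 8 mm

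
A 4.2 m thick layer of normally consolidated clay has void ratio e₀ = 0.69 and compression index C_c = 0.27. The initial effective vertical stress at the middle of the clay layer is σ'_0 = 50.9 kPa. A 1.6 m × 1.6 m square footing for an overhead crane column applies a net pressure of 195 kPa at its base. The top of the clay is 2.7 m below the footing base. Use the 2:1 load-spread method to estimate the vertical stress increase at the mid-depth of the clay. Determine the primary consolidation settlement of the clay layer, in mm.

S_c ≈ 62.6 mm

Mid-depth of clay below the footing base: z = 2.7 + 4.2/2 = 4.8 m.
Stress increase at mid-clay by the 2:1 spreading method:
Δσ = qBL/((B+z)(L+z)) = 195×1.6×1.6/((1.6+4.8)(1.6+4.8)) = 12.187 kPa
Final effective stress: σ'_f = σ'_0 + Δσ = 50.9 + 12.187 = 63.087 kPa.
Normally consolidated clay, so the full stress increment lies on the virgin compression line:
S_c = C_c·H/(1+e₀)·log₁₀(σ'_f/σ'_0) = 0.27×4.2/(1+0.69)×log₁₀(63.087/50.9)
    = 0.67101 × 0.093222 = 0.06255 m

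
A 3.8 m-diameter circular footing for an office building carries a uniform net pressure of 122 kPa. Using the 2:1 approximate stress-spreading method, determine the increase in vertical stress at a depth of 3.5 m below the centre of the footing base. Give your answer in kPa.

Δσ_z ≈ 33.1 kPa

By the 2:1 method the load spreads at 1 horizontal : 2 vertical, so at depth z the loaded area has grown by z in each plan dimension:
Δσ ≈ qD²/(D+z)² = 122×3.8²/(3.8+3.5)² = 33.058 kPa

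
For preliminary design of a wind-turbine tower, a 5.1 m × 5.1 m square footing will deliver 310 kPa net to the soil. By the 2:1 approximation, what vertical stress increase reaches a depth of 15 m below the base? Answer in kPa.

By the 2:1 method the load spreads at 1 horizontal : 2 vertical, so at depth z the loaded area has grown by z in each plan dimension:
Δσ = qBL/((B+z)(L+z)) = 310×5.1×5.1/((5.1+15)(5.1+15)) = 19.958 kPa

Δσ_z ≈ 20 kPa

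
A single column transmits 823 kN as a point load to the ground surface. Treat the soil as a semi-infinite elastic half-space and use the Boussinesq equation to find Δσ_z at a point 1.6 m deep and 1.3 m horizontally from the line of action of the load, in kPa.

Boussinesq vertical stress below a point load on an elastic half-space:
Δσ_z = 3P/(2πz²) · [1 + (r/z)²]^(−5/2)
r/z = 1.3/1.6 = 0.8125; [1+(r/z)²]^(−5/2) = 0.2816.
Δσ_z = 3×823/(2π×1.6²) × 0.2816 = 153.5 × 0.2816 = 43.23 kPa

Δσ_z ≈ 43.2 kPa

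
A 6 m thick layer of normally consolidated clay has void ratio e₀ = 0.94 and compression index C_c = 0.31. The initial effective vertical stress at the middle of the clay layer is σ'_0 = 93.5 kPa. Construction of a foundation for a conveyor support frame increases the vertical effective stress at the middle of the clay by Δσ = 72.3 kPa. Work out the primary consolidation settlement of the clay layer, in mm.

Final effective stress: σ'_f = σ'_0 + Δσ = 93.5 + 72.3 = 165.8 kPa.
Normally consolidated clay, so the full stress increment lies on the virgin compression line:
S_c = C_c·H/(1+e₀)·log₁₀(σ'_f/σ'_0) = 0.31×6/(1+0.94)×log₁₀(165.8/93.5)
    = 0.95876 × 0.24877 = 0.2385 m

S_c ≈ 239 mm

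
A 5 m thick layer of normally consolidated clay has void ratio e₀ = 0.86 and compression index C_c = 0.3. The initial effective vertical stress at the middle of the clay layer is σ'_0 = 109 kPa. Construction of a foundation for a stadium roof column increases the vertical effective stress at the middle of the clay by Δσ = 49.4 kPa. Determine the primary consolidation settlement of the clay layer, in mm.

S_c ≈ 131 mm

Final effective stress: σ'_f = σ'_0 + Δσ = 109 + 49.4 = 158.4 kPa.
Normally consolidated clay, so the full stress increment lies on the virgin compression line:
S_c = C_c·H/(1+e₀)·log₁₀(σ'_f/σ'_0) = 0.3×5/(1+0.86)×log₁₀(158.4/109)
    = 0.80645 × 0.16233 = 0.1309 m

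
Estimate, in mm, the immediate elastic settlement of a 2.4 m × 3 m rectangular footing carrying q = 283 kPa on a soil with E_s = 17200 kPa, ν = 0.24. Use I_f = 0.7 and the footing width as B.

Immediate (elastic) settlement: S_e = q·B·(1−ν²)/E_s · I_f.
S_e = 283 × 2.4 × (1 − 0.24²) / 17200 × 0.7
    = 283 × 2.4 × 0.9424 / 17200 × 0.7
    = 0.02605 m = 26.05 mm

S_e ≈ 26 mm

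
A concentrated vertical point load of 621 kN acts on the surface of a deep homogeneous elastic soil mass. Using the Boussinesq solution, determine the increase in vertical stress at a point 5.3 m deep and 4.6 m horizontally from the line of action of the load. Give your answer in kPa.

Boussinesq vertical stress below a point load on an elastic half-space:
Δσ_z = 3P/(2πz²) · [1 + (r/z)²]^(−5/2)
r/z = 4.6/5.3 = 0.86792; [1+(r/z)²]^(−5/2) = 0.24568.
Δσ_z = 3×621/(2π×5.3²) × 0.24568 = 10.556 × 0.24568 = 2.593 kPa

Δσ_z ≈ 2.59 kPa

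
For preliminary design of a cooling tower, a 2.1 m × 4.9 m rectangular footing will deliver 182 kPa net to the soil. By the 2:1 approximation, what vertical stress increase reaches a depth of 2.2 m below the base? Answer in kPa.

By the 2:1 method the load spreads at 1 horizontal : 2 vertical, so at depth z the loaded area has grown by z in each plan dimension:
Δσ = qBL/((B+z)(L+z)) = 182×2.1×4.9/((2.1+2.2)(4.9+2.2)) = 61.342 kPa

Δσ_z ≈ 61.3 kPa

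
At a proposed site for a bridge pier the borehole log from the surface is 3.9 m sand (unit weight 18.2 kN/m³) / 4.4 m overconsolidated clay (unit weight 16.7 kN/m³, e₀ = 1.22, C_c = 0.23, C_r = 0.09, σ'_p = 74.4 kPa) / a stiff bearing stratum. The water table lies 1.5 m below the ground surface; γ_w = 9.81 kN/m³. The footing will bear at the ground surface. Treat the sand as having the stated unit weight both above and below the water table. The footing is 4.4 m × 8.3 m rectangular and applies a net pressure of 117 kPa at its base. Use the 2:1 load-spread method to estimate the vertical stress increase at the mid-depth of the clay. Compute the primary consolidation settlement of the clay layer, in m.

Mid-depth of clay below the ground surface: z = 3.9 + 4.4/2 = 6.1 m.
Total vertical stress at mid-clay: σ_v = 18.2×3.9 + 16.7×2.2 = 107.72 kPa.
Pore pressure: u = 9.81×(6.1 − 1.5) = 45.126 kPa.
Initial effective stress: σ'_0 = σ_v − u = 107.72 − 45.126 = 62.594 kPa.
Stress increase at mid-clay by the 2:1 spreading method:
Δσ = qBL/((B+z)(L+z)) = 117×4.4×8.3/((4.4+6.1)(8.3+6.1)) = 28.26 kPa
Final effective stress: σ'_f = 62.594 + 28.26 = 90.854 kPa.
σ'_f = 90.854 > σ'_p = 74.4 kPa, so the stress path crosses the preconsolidation pressure — recompression up to σ'_p, then virgin compression beyond:
S_c = H/(1+e₀)·[C_r·log₁₀(σ'_p/σ'_0) + C_c·log₁₀(σ'_f/σ'_p)]
    = 4.4/2.22 × [0.09×log₁₀(74.4/62.594) + 0.23×log₁₀(90.854/74.4)]
    = 1.982 × [0.0067536 + 0.019957] = 0.05294 m

S_c ≈ 0.0529 m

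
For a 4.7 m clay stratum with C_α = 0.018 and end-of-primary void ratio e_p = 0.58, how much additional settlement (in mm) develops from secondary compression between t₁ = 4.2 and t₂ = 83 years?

S_s ≈ 69.4 mm

Secondary compression: S_s = C_α·H/(1+e_p)·log₁₀(t₂/t₁)
S_s = 0.018×4.7/(1+0.58)×log₁₀(83/4.2)
    = 0.05354 × 1.296 = 0.06938 m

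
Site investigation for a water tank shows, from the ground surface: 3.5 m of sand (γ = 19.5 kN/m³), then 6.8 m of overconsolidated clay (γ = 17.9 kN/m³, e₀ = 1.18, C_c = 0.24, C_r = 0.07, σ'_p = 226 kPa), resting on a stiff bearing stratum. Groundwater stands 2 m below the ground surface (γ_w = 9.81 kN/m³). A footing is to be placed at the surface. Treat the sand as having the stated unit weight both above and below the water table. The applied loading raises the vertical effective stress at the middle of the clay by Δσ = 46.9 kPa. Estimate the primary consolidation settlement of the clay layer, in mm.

Mid-depth of clay below the ground surface: z = 3.5 + 6.8/2 = 6.9 m.
Total vertical stress at mid-clay: σ_v = 19.5×3.5 + 17.9×3.4 = 129.11 kPa.
Pore pressure: u = 9.81×(6.9 − 2) = 48.069 kPa.
Initial effective stress: σ'_0 = σ_v − u = 129.11 − 48.069 = 81.041 kPa.
Final effective stress: σ'_f = 81.041 + 46.9 = 127.94 kPa.
σ'_f = 127.94 ≤ σ'_p = 226 kPa, so the clay remains overconsolidated and only the recompression index applies:
S_c = C_r·H/(1+e₀)·log₁₀(σ'_f/σ'_0) = 0.07×6.8/2.18×log₁₀(127.94/81.041)
    = 0.21835 × 0.1983 = 0.0433 m

S_c ≈ 43.3 mm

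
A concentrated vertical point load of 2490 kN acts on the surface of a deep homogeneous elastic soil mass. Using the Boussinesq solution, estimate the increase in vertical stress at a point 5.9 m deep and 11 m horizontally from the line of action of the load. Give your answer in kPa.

Boussinesq vertical stress below a point load on an elastic half-space:
Δσ_z = 3P/(2πz²) · [1 + (r/z)²]^(−5/2)
r/z = 11/5.9 = 1.8644; [1+(r/z)²]^(−5/2) = 0.023592.
Δσ_z = 3×2490/(2π×5.9²) × 0.023592 = 34.154 × 0.023592 = 0.8058 kPa

Δσ_z ≈ 0.806 kPa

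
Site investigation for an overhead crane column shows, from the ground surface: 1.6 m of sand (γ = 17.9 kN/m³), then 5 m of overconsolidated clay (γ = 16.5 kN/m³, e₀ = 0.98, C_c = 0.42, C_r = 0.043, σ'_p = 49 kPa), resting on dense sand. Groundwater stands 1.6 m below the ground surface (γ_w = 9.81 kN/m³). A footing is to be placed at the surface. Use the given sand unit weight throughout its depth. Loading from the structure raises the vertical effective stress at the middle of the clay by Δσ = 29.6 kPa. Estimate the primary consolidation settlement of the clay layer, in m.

Mid-depth of clay below the ground surface: z = 1.6 + 5/2 = 4.1 m.
Total vertical stress at mid-clay: σ_v = 17.9×1.6 + 16.5×2.5 = 69.89 kPa.
Pore pressure: u = 9.81×(4.1 − 1.6) = 24.525 kPa.
Initial effective stress: σ'_0 = σ_v − u = 69.89 − 24.525 = 45.365 kPa.
Final effective stress: σ'_f = 45.365 + 29.6 = 74.965 kPa.
σ'_f = 74.965 > σ'_p = 49 kPa, so the stress path crosses the preconsolidation pressure — recompression up to σ'_p, then virgin compression beyond:
S_c = H/(1+e₀)·[C_r·log₁₀(σ'_p/σ'_0) + C_c·log₁₀(σ'_f/σ'_p)]
    = 5/1.98 × [0.043×log₁₀(49/45.365) + 0.42×log₁₀(74.965/49)]
    = 2.5253 × [0.0014394 + 0.077558] = 0.1995 m

S_c ≈ 0.199 m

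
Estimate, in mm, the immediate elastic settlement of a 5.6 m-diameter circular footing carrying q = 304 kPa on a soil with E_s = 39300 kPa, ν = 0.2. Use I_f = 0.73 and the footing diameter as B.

Immediate (elastic) settlement: S_e = q·B·(1−ν²)/E_s · I_f.
S_e = 304 × 5.6 × (1 − 0.2²) / 39300 × 0.73
    = 304 × 5.6 × 0.96 / 39300 × 0.73
    = 0.03036 m = 30.36 mm

S_e ≈ 30.4 mm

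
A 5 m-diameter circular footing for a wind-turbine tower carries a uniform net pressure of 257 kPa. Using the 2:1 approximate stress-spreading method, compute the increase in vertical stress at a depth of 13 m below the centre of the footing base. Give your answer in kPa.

Δσ_z ≈ 19.8 kPa

By the 2:1 method the load spreads at 1 horizontal : 2 vertical, so at depth z the loaded area has grown by z in each plan dimension:
Δσ ≈ qD²/(D+z)² = 257×5²/(5+13)² = 19.83 kPa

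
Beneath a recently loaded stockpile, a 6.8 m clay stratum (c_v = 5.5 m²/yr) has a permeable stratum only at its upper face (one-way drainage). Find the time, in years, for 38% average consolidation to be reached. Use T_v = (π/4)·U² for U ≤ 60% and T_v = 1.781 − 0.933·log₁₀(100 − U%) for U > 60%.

t ≈ 0.953 years

Drainage path length: H_d = H = 6.8 m (single drainage).
U ≤ 60%: T_v = (π/4)·U² = (π/4)×0.38² = 0.11341.
t = T_v·H_d²/c_v = 0.11341×6.8²/5.5 = 0.9535 years.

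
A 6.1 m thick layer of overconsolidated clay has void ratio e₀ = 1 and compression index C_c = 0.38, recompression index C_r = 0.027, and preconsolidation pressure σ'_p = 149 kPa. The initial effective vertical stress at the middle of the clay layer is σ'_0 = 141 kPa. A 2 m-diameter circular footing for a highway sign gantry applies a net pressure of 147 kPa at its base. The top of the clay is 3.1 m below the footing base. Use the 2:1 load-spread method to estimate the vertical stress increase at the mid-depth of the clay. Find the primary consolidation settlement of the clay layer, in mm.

Mid-depth of clay below the footing base: z = 3.1 + 6.1/2 = 6.15 m.
Stress increase at mid-clay by the 2:1 spreading method:
Δσ ≈ qD²/(D+z)² = 147×2²/(2+6.15)² = 8.8524 kPa
Final effective stress: σ'_f = 141 + 8.8524 = 149.85 kPa.
σ'_f = 149.85 > σ'_p = 149 kPa, so the stress path crosses the preconsolidation pressure — recompression up to σ'_p, then virgin compression beyond:
S_c = H/(1+e₀)·[C_r·log₁₀(σ'_p/σ'_0) + C_c·log₁₀(σ'_f/σ'_p)]
    = 6.1/2 × [0.027×log₁₀(149/141) + 0.38×log₁₀(149.85/149)]
    = 3.05 × [0.00064711 + 0.00093878] = 0.004837 m

S_c ≈ 4.84 mm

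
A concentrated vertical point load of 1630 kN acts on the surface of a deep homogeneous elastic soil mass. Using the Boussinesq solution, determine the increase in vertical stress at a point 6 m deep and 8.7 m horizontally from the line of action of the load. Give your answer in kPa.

Δσ_z ≈ 1.28 kPa

Boussinesq vertical stress below a point load on an elastic half-space:
Δσ_z = 3P/(2πz²) · [1 + (r/z)²]^(−5/2)
r/z = 8.7/6 = 1.45; [1+(r/z)²]^(−5/2) = 0.058982.
Δσ_z = 3×1630/(2π×6²) × 0.058982 = 21.619 × 0.058982 = 1.275 kPa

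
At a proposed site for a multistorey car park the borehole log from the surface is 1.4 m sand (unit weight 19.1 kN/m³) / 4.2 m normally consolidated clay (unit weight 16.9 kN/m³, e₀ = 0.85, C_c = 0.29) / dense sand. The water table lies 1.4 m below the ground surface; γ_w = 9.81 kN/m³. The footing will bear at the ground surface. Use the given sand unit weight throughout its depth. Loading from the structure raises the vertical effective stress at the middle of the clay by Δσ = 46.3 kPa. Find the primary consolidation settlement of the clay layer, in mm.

S_c ≈ 214 mm

Mid-depth of clay below the ground surface: z = 1.4 + 4.2/2 = 3.5 m.
Total vertical stress at mid-clay: σ_v = 19.1×1.4 + 16.9×2.1 = 62.23 kPa.
Pore pressure: u = 9.81×(3.5 − 1.4) = 20.601 kPa.
Initial effective stress: σ'_0 = σ_v − u = 62.23 − 20.601 = 41.629 kPa.
Final effective stress: σ'_f = σ'_0 + Δσ = 41.629 + 46.3 = 87.929 kPa.
Normally consolidated clay, so the full stress increment lies on the virgin compression line:
S_c = C_c·H/(1+e₀)·log₁₀(σ'_f/σ'_0) = 0.29×4.2/(1+0.85)×log₁₀(87.929/41.629)
    = 0.65838 × 0.32474 = 0.2138 m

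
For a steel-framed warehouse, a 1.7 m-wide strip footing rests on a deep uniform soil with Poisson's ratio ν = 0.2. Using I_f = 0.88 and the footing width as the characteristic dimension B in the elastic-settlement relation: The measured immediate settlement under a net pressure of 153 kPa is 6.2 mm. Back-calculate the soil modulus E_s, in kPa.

E_s ≈ 35400 kPa

S_e = q·B·(1−ν²)/E_s · I_f  ⇒  E_s = q·B·(1−ν²)·I_f / S_e.
E_s = 153 × 1.7 × 0.96 × 0.88 / 0.0062 = 35440 kPa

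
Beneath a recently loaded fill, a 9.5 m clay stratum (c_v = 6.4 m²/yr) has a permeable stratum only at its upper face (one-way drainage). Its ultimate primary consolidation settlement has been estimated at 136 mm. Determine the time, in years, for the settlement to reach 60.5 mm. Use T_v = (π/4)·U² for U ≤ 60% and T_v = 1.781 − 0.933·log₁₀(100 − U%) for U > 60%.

t ≈ 2.19 years

Drainage path length: H_d = H = 9.5 m (single drainage).
U = S(t)/S_ult = 60.5/136 = 0.4449.
U ≤ 60%: T_v = (π/4)·U² = (π/4)×0.44485² = 0.15543.
t = T_v·H_d²/c_v = 0.15543×9.5²/6.4 = 2.192 years.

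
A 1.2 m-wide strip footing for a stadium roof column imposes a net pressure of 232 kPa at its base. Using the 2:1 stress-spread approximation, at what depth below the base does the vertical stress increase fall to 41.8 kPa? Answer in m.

z ≈ 5.46 m

2:1 spreading — at depth z the loaded area has grown by z in each plan dimension:
qB/(B+z) = Δσ_z ⇒ z = qB/Δσ_z − B = 232×1.2/41.8 − 1.2 = 5.46 m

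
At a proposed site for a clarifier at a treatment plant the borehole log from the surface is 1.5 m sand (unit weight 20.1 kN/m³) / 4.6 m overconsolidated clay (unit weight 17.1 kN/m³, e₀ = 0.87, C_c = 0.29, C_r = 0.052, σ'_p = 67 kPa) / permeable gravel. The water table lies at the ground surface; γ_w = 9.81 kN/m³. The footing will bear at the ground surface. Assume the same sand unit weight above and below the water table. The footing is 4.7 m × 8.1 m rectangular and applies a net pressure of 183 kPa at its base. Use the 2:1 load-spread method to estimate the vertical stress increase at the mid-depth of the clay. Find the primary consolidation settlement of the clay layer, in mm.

Mid-depth of clay below the ground surface: z = 1.5 + 4.6/2 = 3.8 m.
Total vertical stress at mid-clay: σ_v = 20.1×1.5 + 17.1×2.3 = 69.48 kPa.
Pore pressure: u = 9.81×(3.8 − 0) = 37.278 kPa.
Initial effective stress: σ'_0 = σ_v − u = 69.48 − 37.278 = 32.202 kPa.
Stress increase at mid-clay by the 2:1 spreading method:
Δσ = qBL/((B+z)(L+z)) = 183×4.7×8.1/((4.7+3.8)(8.1+3.8)) = 68.876 kPa
Final effective stress: σ'_f = 32.202 + 68.876 = 101.08 kPa.
σ'_f = 101.08 > σ'_p = 67 kPa, so the stress path crosses the preconsolidation pressure — recompression up to σ'_p, then virgin compression beyond:
S_c = H/(1+e₀)·[C_r·log₁₀(σ'_p/σ'_0) + C_c·log₁₀(σ'_f/σ'_p)]
    = 4.6/1.87 × [0.052×log₁₀(67/32.202) + 0.29×log₁₀(101.08/67)]
    = 2.4599 × [0.016546 + 0.051791] = 0.1681 m

S_c ≈ 168 mm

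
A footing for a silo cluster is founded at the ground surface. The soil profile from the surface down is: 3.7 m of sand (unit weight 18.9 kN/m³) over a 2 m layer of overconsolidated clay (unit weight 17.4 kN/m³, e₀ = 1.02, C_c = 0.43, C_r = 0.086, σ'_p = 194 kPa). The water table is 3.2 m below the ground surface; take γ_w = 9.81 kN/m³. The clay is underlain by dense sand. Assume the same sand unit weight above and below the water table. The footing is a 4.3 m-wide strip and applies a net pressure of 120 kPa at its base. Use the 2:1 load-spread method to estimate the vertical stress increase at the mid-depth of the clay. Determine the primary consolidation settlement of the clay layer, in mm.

S_c ≈ 21.5 mm

Mid-depth of clay below the ground surface: z = 3.7 + 2/2 = 4.7 m.
Total vertical stress at mid-clay: σ_v = 18.9×3.7 + 17.4×1 = 87.33 kPa.
Pore pressure: u = 9.81×(4.7 − 3.2) = 14.715 kPa.
Initial effective stress: σ'_0 = σ_v − u = 87.33 − 14.715 = 72.615 kPa.
Stress increase at mid-clay by the 2:1 spreading method:
Δσ = qB/(B+z) = 120×4.3/(4.3+4.7) = 57.333 kPa
Final effective stress: σ'_f = 72.615 + 57.333 = 129.95 kPa.
σ'_f = 129.95 ≤ σ'_p = 194 kPa, so the clay remains overconsolidated and only the recompression index applies:
S_c = C_r·H/(1+e₀)·log₁₀(σ'_f/σ'_0) = 0.086×2/2.02×log₁₀(129.95/72.615)
    = 0.085149 × 0.25275 = 0.02152 m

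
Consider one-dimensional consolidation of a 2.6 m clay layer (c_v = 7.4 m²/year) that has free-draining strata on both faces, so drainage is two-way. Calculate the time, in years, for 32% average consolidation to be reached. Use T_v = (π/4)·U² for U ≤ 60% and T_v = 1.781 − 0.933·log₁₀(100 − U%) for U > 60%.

Drainage path length: H_d = H/2 = 1.3 m (double drainage).
U ≤ 60%: T_v = (π/4)·U² = (π/4)×0.32² = 0.080425.
t = T_v·H_d²/c_v = 0.080425×1.3²/7.4 = 0.01837 years.

t ≈ 0.0184 years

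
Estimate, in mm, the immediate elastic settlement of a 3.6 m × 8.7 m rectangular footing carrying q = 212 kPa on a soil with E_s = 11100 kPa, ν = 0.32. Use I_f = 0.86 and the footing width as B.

Immediate (elastic) settlement: S_e = q·B·(1−ν²)/E_s · I_f.
S_e = 212 × 3.6 × (1 − 0.32²) / 11100 × 0.86
    = 212 × 3.6 × 0.8976 / 11100 × 0.86
    = 0.05308 m = 53.08 mm

S_e ≈ 53.1 mm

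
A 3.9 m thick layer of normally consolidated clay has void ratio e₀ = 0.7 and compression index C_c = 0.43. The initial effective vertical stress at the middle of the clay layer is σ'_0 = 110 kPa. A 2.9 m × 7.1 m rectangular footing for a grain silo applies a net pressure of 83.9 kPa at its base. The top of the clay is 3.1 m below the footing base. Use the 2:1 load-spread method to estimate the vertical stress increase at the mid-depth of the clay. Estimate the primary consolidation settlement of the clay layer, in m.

S_c ≈ 0.0645 m

Mid-depth of clay below the footing base: z = 3.1 + 3.9/2 = 5.05 m.
Stress increase at mid-clay by the 2:1 spreading method:
Δσ = qBL/((B+z)(L+z)) = 83.9×2.9×7.1/((2.9+5.05)(7.1+5.05)) = 17.884 kPa
Final effective stress: σ'_f = σ'_0 + Δσ = 110 + 17.884 = 127.88 kPa.
Normally consolidated clay, so the full stress increment lies on the virgin compression line:
S_c = C_c·H/(1+e₀)·log₁₀(σ'_f/σ'_0) = 0.43×3.9/(1+0.7)×log₁₀(127.88/110)
    = 0.98647 × 0.06541 = 0.06453 m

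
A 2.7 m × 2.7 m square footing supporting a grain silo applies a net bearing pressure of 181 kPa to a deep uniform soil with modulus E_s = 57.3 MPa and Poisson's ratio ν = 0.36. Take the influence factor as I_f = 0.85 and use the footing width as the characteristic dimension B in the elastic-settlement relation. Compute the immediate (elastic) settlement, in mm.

Immediate (elastic) settlement: S_e = q·B·(1−ν²)/E_s · I_f.
E_s = 57.3 MPa = 57300 kPa.
S_e = 181 × 2.7 × (1 − 0.36²) / 57300 × 0.85
    = 181 × 2.7 × 0.8704 / 57300 × 0.85
    = 0.00631 m = 6.31 mm

S_e ≈ 6.31 mm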